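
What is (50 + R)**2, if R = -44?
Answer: 36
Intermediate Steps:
(50 + R)**2 = (50 - 44)**2 = 6**2 = 36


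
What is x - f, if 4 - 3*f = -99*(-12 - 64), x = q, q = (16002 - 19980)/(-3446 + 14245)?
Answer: 81196546/32397 ≈ 2506.3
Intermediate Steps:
q = -3978/10799 ≈ -0.36837
x = -3978/10799 ≈ -0.36837
f = -7520/3 (f = 4/3 - (-33)*(-12 - 64) = 4/3 - (-33)*(-76) = 4/3 - ⅓*7524 = 4/3 - 2508 = -7520/3 ≈ -2506.7)
x - f = -3978/10799 - 1*(-7520/3) = -3978/10799 + 7520/3 = 81196546/32397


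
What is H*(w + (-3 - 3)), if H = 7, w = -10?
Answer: -112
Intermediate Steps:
H*(w + (-3 - 3)) = 7*(-10 + (-3 - 3)) = 7*(-10 - 6) = 7*(-16) = -112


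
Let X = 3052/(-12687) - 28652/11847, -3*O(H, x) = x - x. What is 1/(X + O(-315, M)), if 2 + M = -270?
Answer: -50100963/133221656 ≈ -0.37607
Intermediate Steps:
M = -272 (M = -2 - 270 = -272)
O(H, x) = 0 (O(H, x) = -(x - x)/3 = -⅓*0 = 0)
X = -133221656/50100963 (X = 3052*(-1/12687) - 28652*1/11847 = -3052/12687 - 28652/11847 = -133221656/50100963 ≈ -2.6591)
1/(X + O(-315, M)) = 1/(-133221656/50100963 + 0) = 1/(-133221656/50100963) = -50100963/133221656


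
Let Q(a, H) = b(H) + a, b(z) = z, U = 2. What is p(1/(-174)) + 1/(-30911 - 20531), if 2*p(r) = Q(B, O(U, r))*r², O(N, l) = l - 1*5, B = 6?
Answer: -818291/270997690608 ≈ -3.0196e-6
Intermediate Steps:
O(N, l) = -5 + l (O(N, l) = l - 5 = -5 + l)
Q(a, H) = H + a
p(r) = r²*(1 + r)/2 (p(r) = (((-5 + r) + 6)*r²)/2 = ((1 + r)*r²)/2 = (r²*(1 + r))/2 = r²*(1 + r)/2)
p(1/(-174)) + 1/(-30911 - 20531) = (1/(-174))²*(1 + 1/(-174))/2 + 1/(-30911 - 20531) = (-1/174)²*(1 - 1/174)/2 + 1/(-51442) = (½)*(1/30276)*(173/174) - 1/51442 = 173/10536048 - 1/51442 = -818291/270997690608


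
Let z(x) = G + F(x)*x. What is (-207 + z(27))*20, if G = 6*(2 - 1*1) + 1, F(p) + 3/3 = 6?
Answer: -1300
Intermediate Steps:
F(p) = 5 (F(p) = -1 + 6 = 5)
G = 7 (G = 6*(2 - 1) + 1 = 6*1 + 1 = 6 + 1 = 7)
z(x) = 7 + 5*x
(-207 + z(27))*20 = (-207 + (7 + 5*27))*20 = (-207 + (7 + 135))*20 = (-207 + 142)*20 = -65*20 = -1300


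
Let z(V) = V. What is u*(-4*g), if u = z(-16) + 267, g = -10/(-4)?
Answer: -2510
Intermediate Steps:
g = 5/2 (g = -10*(-¼) = 5/2 ≈ 2.5000)
u = 251 (u = -16 + 267 = 251)
u*(-4*g) = 251*(-4*5/2) = 251*(-10) = -2510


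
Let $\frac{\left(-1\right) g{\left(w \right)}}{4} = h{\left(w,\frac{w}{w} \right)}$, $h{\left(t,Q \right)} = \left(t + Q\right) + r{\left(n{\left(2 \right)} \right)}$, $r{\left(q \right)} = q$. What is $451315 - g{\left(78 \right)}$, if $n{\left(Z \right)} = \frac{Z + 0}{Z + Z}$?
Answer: $451633$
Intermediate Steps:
$n{\left(Z \right)} = \frac{1}{2}$ ($n{\left(Z \right)} = \frac{Z}{2 Z} = Z \frac{1}{2 Z} = \frac{1}{2}$)
$h{\left(t,Q \right)} = \frac{1}{2} + Q + t$ ($h{\left(t,Q \right)} = \left(t + Q\right) + \frac{1}{2} = \left(Q + t\right) + \frac{1}{2} = \frac{1}{2} + Q + t$)
$g{\left(w \right)} = -6 - 4 w$ ($g{\left(w \right)} = - 4 \left(\frac{1}{2} + \frac{w}{w} + w\right) = - 4 \left(\frac{1}{2} + 1 + w\right) = - 4 \left(\frac{3}{2} + w\right) = -6 - 4 w$)
$451315 - g{\left(78 \right)} = 451315 - \left(-6 - 312\right) = 451315 - -318 = 451315 + 318 = 451633$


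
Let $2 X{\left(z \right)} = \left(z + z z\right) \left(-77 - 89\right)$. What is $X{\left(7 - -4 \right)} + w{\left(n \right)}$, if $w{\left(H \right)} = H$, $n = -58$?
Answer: $-11014$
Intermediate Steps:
$X{\left(z \right)} = - 83 z - 83 z^{2}$ ($X{\left(z \right)} = \frac{\left(z + z z\right) \left(-77 - 89\right)}{2} = \frac{\left(z + z^{2}\right) \left(-166\right)}{2} = \frac{- 166 z - 166 z^{2}}{2} = - 83 z - 83 z^{2}$)
$X{\left(7 - -4 \right)} + w{\left(n \right)} = - 83 \left(7 - -4\right) \left(1 + \left(7 - -4\right)\right) - 58 = - 83 \left(7 + 4\right) \left(1 + \left(7 + 4\right)\right) - 58 = \left(-83\right) 11 \left(1 + 11\right) - 58 = \left(-83\right) 11 \cdot 12 - 58 = -10956 - 58 = -11014$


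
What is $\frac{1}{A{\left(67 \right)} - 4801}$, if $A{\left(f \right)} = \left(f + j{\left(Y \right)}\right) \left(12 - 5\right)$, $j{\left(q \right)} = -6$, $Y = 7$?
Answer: $- \frac{1}{4374} \approx -0.00022862$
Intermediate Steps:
$A{\left(f \right)} = -42 + 7 f$ ($A{\left(f \right)} = \left(f - 6\right) \left(12 - 5\right) = \left(-6 + f\right) 7 = -42 + 7 f$)
$\frac{1}{A{\left(67 \right)} - 4801} = \frac{1}{\left(-42 + 7 \cdot 67\right) - 4801} = \frac{1}{\left(-42 + 469\right) - 4801} = \frac{1}{427 - 4801} = \frac{1}{-4374} = - \frac{1}{4374}$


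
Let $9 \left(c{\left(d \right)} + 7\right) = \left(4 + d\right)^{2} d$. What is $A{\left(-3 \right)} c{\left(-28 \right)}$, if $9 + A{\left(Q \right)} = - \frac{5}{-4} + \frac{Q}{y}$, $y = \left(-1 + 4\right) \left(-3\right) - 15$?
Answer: $\frac{109739}{8} \approx 13717.0$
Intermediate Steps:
$y = -24$ ($y = 3 \left(-3\right) - 15 = -9 - 15 = -24$)
$A{\left(Q \right)} = - \frac{31}{4} - \frac{Q}{24}$ ($A{\left(Q \right)} = -9 + \left(- \frac{5}{-4} + \frac{Q}{-24}\right) = -9 + \left(\left(-5\right) \left(- \frac{1}{4}\right) + Q \left(- \frac{1}{24}\right)\right) = -9 - \left(- \frac{5}{4} + \frac{Q}{24}\right) = - \frac{31}{4} - \frac{Q}{24}$)
$c{\left(d \right)} = -7 + \frac{d \left(4 + d\right)^{2}}{9}$ ($c{\left(d \right)} = -7 + \frac{\left(4 + d\right)^{2} d}{9} = -7 + \frac{d \left(4 + d\right)^{2}}{9}$)
$A{\left(-3 \right)} c{\left(-28 \right)} = \left(- \frac{31}{4} - - \frac{1}{8}\right) \left(-7 + \frac{1}{9} \left(-28\right) \left(4 - 28\right)^{2}\right) = \left(- \frac{31}{4} + \frac{1}{8}\right) \left(-7 + \frac{1}{9} \left(-28\right) \left(-24\right)^{2}\right) = - \frac{61 \left(-7 + \frac{1}{9} \left(-28\right) 576\right)}{8} = - \frac{61 \left(-7 - 1792\right)}{8} = \left(- \frac{61}{8}\right) \left(-1799\right) = \frac{109739}{8}$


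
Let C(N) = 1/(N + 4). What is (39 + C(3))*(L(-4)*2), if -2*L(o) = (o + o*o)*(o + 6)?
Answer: -6576/7 ≈ -939.43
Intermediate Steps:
C(N) = 1/(4 + N)
L(o) = -(6 + o)*(o + o²)/2 (L(o) = -(o + o*o)*(o + 6)/2 = -(o + o²)*(6 + o)/2 = -(6 + o)*(o + o²)/2)
(39 + C(3))*(L(-4)*2) = (39 + 1/(4 + 3))*(-½*(-4)*(6 + (-4)² + 7*(-4))*2) = (39 + 1/7)*(-½*(-4)*(6 + 16 - 28)*2) = (39 + ⅐)*(-½*(-4)*(-6)*2) = 274*(-12*2)/7 = (274/7)*(-24) = -6576/7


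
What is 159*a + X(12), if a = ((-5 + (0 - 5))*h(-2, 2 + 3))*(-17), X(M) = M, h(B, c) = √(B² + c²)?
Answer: 12 + 27030*√29 ≈ 1.4557e+5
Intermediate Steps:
a = 170*√29 (a = ((-5 + (0 - 5))*√((-2)² + (2 + 3)²))*(-17) = ((-5 - 5)*√(4 + 5²))*(-17) = -10*√(4 + 25)*(-17) = -10*√29*(-17) = 170*√29 ≈ 915.48)
159*a + X(12) = 159*(170*√29) + 12 = 27030*√29 + 12 = 12 + 27030*√29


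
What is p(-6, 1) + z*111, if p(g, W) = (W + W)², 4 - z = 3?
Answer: 115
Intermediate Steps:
z = 1 (z = 4 - 1*3 = 4 - 3 = 1)
p(g, W) = 4*W² (p(g, W) = (2*W)² = 4*W²)
p(-6, 1) + z*111 = 4*1² + 1*111 = 4*1 + 111 = 4 + 111 = 115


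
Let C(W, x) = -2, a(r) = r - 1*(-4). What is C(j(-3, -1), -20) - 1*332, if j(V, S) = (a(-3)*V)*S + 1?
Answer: -334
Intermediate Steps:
a(r) = 4 + r (a(r) = r + 4 = 4 + r)
j(V, S) = 1 + S*V (j(V, S) = ((4 - 3)*V)*S + 1 = (1*V)*S + 1 = V*S + 1 = S*V + 1 = 1 + S*V)
C(j(-3, -1), -20) - 1*332 = -2 - 1*332 = -2 - 332 = -334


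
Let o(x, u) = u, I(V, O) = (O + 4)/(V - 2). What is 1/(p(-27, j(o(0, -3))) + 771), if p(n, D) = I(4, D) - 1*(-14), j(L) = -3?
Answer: 2/1571 ≈ 0.0012731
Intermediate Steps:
I(V, O) = (4 + O)/(-2 + V)
p(n, D) = 16 + D/2 (p(n, D) = (4 + D)/(-2 + 4) - 1*(-14) = (4 + D)/2 + 14 = (2 + D/2) + 14 = 16 + D/2)
1/(p(-27, j(o(0, -3))) + 771) = 1/((16 + (½)*(-3)) + 771) = 1/((16 - 3/2) + 771) = 1/(29/2 + 771) = 1/(1571/2) = 2/1571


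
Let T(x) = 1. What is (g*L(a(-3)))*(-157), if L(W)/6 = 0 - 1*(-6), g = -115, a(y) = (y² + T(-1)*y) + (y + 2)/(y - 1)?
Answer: 649980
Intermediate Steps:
a(y) = y + y² + (2 + y)/(-1 + y) (a(y) = (y² + 1*y) + (y + 2)/(y - 1) = (y² + y) + (2 + y)/(-1 + y) = (y + y²) + (2 + y)/(-1 + y) = y + y² + (2 + y)/(-1 + y))
L(W) = 36 (L(W) = 6*(0 - 1*(-6)) = 6*(0 + 6) = 6*6 = 36)
(g*L(a(-3)))*(-157) = -115*36*(-157) = -4140*(-157) = 649980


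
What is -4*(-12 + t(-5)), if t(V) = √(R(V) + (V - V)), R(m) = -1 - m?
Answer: 40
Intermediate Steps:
t(V) = √(-1 - V) (t(V) = √((-1 - V) + (V - V)) = √((-1 - V) + 0) = √(-1 - V))
-4*(-12 + t(-5)) = -4*(-12 + √(-1 - 1*(-5))) = -4*(-12 + √(-1 + 5)) = -4*(-12 + √4) = -4*(-12 + 2) = -4*(-10) = 40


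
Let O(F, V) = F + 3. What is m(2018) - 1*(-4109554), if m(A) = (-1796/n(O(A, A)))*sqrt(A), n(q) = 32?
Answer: 4109554 - 449*sqrt(2018)/8 ≈ 4.1070e+6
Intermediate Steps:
O(F, V) = 3 + F
m(A) = -449*sqrt(A)/8 (m(A) = (-1796/32)*sqrt(A) = (-1796*1/32)*sqrt(A) = -449*sqrt(A)/8)
m(2018) - 1*(-4109554) = -449*sqrt(2018)/8 - 1*(-4109554) = -449*sqrt(2018)/8 + 4109554 = 4109554 - 449*sqrt(2018)/8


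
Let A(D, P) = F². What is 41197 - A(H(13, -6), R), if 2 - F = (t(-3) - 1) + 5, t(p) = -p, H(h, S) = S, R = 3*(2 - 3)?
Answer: 41172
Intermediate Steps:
R = -3 (R = 3*(-1) = -3)
F = -5 (F = 2 - ((-1*(-3) - 1) + 5) = 2 - ((3 - 1) + 5) = 2 - (2 + 5) = 2 - 1*7 = 2 - 7 = -5)
A(D, P) = 25 (A(D, P) = (-5)² = 25)
41197 - A(H(13, -6), R) = 41197 - 1*25 = 41197 - 25 = 41172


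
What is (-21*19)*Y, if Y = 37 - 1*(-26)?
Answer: -25137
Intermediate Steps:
Y = 63 (Y = 37 + 26 = 63)
(-21*19)*Y = -21*19*63 = -399*63 = -25137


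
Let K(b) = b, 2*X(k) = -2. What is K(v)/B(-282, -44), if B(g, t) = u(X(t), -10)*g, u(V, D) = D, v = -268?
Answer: -67/705 ≈ -0.095035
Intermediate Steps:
X(k) = -1 (X(k) = (1/2)*(-2) = -1)
B(g, t) = -10*g
K(v)/B(-282, -44) = -268/((-10*(-282))) = -268/2820 = -268*1/2820 = -67/705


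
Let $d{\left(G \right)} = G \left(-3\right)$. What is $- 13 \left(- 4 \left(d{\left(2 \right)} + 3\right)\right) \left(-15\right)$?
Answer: $2340$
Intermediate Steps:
$d{\left(G \right)} = - 3 G$
$- 13 \left(- 4 \left(d{\left(2 \right)} + 3\right)\right) \left(-15\right) = - 13 \left(- 4 \left(\left(-3\right) 2 + 3\right)\right) \left(-15\right) = - 13 \left(- 4 \left(-6 + 3\right)\right) \left(-15\right) = - 13 \left(\left(-4\right) \left(-3\right)\right) \left(-15\right) = \left(-13\right) 12 \left(-15\right) = \left(-156\right) \left(-15\right) = 2340$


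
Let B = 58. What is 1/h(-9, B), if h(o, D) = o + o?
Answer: -1/18 ≈ -0.055556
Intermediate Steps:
h(o, D) = 2*o
1/h(-9, B) = 1/(2*(-9)) = 1/(-18) = -1/18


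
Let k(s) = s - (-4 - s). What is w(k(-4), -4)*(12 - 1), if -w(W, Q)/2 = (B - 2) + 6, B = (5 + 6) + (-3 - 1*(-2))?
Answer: -308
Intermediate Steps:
k(s) = 4 + 2*s (k(s) = s + (4 + s) = 4 + 2*s)
B = 10 (B = 11 + (-3 + 2) = 11 - 1 = 10)
w(W, Q) = -28 (w(W, Q) = -2*((10 - 2) + 6) = -2*(8 + 6) = -2*14 = -28)
w(k(-4), -4)*(12 - 1) = -28*(12 - 1) = -28*11 = -308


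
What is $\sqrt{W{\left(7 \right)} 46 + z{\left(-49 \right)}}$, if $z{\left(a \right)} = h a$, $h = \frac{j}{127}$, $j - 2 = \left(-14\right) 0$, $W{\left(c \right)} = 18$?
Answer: $\frac{\sqrt{13342366}}{127} \approx 28.762$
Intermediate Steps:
$j = 2$ ($j = 2 - 0 = 2 + 0 = 2$)
$h = \frac{2}{127} \approx 0.015748$
$z{\left(a \right)} = \frac{2 a}{127}$
$\sqrt{W{\left(7 \right)} 46 + z{\left(-49 \right)}} = \sqrt{18 \cdot 46 + \frac{2}{127} \left(-49\right)} = \sqrt{828 - \frac{98}{127}} = \sqrt{\frac{105058}{127}} = \frac{\sqrt{13342366}}{127}$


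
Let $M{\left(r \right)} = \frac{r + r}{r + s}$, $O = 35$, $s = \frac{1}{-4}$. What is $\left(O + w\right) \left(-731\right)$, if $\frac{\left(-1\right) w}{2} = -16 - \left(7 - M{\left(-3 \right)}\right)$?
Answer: $- \frac{734655}{13} \approx -56512.0$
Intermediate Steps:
$s = - \frac{1}{4} \approx -0.25$
$M{\left(r \right)} = \frac{2 r}{- \frac{1}{4} + r}$ ($M{\left(r \right)} = \frac{r + r}{r - \frac{1}{4}} = \frac{2 r}{- \frac{1}{4} + r}$)
$w = \frac{550}{13}$ ($w = - 2 \left(-16 - \left(7 - 8 \left(-3\right) \frac{1}{-1 + 4 \left(-3\right)}\right)\right) = - 2 \left(-16 - \left(7 - 8 \left(-3\right) \frac{1}{-1 - 12}\right)\right) = - 2 \left(-16 - \left(7 - 8 \left(-3\right) \frac{1}{-13}\right)\right) = - 2 \left(-16 - \left(7 - 8 \left(-3\right) \left(- \frac{1}{13}\right)\right)\right) = - 2 \left(-16 - \left(7 - \frac{24}{13}\right)\right) = - 2 \left(-16 - \frac{67}{13}\right) = \left(-2\right) \left(- \frac{275}{13}\right) = \frac{550}{13} \approx 42.308$)
$\left(O + w\right) \left(-731\right) = \left(35 + \frac{550}{13}\right) \left(-731\right) = \frac{1005}{13} \left(-731\right) = - \frac{734655}{13}$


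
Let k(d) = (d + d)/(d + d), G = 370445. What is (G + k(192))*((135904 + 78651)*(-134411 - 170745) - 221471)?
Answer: -24254198752174746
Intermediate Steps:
k(d) = 1 (k(d) = (2*d)/((2*d)) = (2*d)*(1/(2*d)) = 1)
(G + k(192))*((135904 + 78651)*(-134411 - 170745) - 221471) = (370445 + 1)*((135904 + 78651)*(-134411 - 170745) - 221471) = 370446*(214555*(-305156) - 221471) = 370446*(-65472745580 - 221471) = 370446*(-65472967051) = -24254198752174746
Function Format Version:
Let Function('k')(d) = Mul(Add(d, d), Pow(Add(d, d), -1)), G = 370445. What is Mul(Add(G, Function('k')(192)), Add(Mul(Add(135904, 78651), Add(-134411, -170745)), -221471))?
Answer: -24254198752174746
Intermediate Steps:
Function('k')(d) = 1 (Function('k')(d) = Mul(Mul(2, d), Pow(Mul(2, d), -1)) = Mul(Mul(2, d), Mul(Rational(1, 2), Pow(d, -1))) = 1)
Mul(Add(G, Function('k')(192)), Add(Mul(Add(135904, 78651), Add(-134411, -170745)), -221471)) = Mul(Add(370445, 1), Add(Mul(Add(135904, 78651), Add(-134411, -170745)), -221471)) = Mul(370446, Add(Mul(214555, -305156), -221471)) = Mul(370446, Add(-65472745580, -221471)) = Mul(370446, -65472967051) = -24254198752174746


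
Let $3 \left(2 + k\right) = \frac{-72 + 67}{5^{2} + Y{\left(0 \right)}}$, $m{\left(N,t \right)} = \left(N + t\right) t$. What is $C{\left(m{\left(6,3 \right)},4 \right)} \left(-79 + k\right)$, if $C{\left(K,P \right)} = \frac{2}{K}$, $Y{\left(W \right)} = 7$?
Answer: $- \frac{7781}{1296} \approx -6.0039$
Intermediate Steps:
$m{\left(N,t \right)} = t \left(N + t\right)$
$k = - \frac{197}{96}$ ($k = -2 + \frac{\left(-72 + 67\right) \frac{1}{5^{2} + 7}}{3} = -2 + \frac{\left(-5\right) \frac{1}{25 + 7}}{3} = -2 + \frac{\left(-5\right) \frac{1}{32}}{3} = -2 + \frac{1}{3} \left(- \frac{5}{32}\right) = -2 - \frac{5}{96} = - \frac{197}{96} \approx -2.0521$)
$C{\left(m{\left(6,3 \right)},4 \right)} \left(-79 + k\right) = \frac{2}{3 \left(6 + 3\right)} \left(-79 - \frac{197}{96}\right) = \frac{2}{3 \cdot 9} \left(- \frac{7781}{96}\right) = \frac{2}{27} \left(- \frac{7781}{96}\right) = - \frac{7781}{1296}$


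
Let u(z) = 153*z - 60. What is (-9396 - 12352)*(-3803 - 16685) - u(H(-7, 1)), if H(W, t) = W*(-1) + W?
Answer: 445573084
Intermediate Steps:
H(W, t) = 0 (H(W, t) = -W + W = 0)
u(z) = -60 + 153*z
(-9396 - 12352)*(-3803 - 16685) - u(H(-7, 1)) = (-9396 - 12352)*(-3803 - 16685) - (-60 + 153*0) = -21748*(-20488) - (-60 + 0) = 445573024 - 1*(-60) = 445573024 + 60 = 445573084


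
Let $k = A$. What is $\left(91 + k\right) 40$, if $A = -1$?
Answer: $3600$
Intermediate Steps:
$k = -1$
$\left(91 + k\right) 40 = \left(91 - 1\right) 40 = 90 \cdot 40 = 3600$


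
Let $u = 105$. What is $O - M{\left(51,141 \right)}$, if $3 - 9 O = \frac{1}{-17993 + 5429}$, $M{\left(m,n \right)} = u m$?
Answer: $- \frac{605484287}{113076} \approx -5354.7$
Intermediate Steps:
$M{\left(m,n \right)} = 105 m$
$O = \frac{37693}{113076}$ ($O = \frac{1}{3} - \frac{1}{9 \left(-17993 + 5429\right)} = \frac{1}{3} - \frac{1}{9 \left(-12564\right)} = \frac{1}{3} - - \frac{1}{113076} = \frac{1}{3} + \frac{1}{113076} = \frac{37693}{113076} \approx 0.33334$)
$O - M{\left(51,141 \right)} = \frac{37693}{113076} - 105 \cdot 51 = \frac{37693}{113076} - 5355 = - \frac{605484287}{113076}$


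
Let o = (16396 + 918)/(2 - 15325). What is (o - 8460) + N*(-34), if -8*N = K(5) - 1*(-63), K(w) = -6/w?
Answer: -228409651/27860 ≈ -8198.5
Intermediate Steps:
N = -309/40 (N = -(-6/5 - 1*(-63))/8 = -(-6*⅕ + 63)/8 = -(-6/5 + 63)/8 = -⅛*309/5 = -309/40 ≈ -7.7250)
o = -1574/1393 (o = 17314/(-15323) = 17314*(-1/15323) = -1574/1393 ≈ -1.1299)
(o - 8460) + N*(-34) = (-1574/1393 - 8460) - 309/40*(-34) = -11786354/1393 + 5253/20 = -228409651/27860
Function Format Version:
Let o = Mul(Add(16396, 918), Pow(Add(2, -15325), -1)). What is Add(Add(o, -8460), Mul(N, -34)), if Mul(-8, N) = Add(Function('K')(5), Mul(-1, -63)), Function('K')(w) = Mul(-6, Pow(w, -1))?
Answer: Rational(-228409651, 27860) ≈ -8198.5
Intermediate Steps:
N = Rational(-309, 40) (N = Mul(Rational(-1, 8), Add(Mul(-6, Pow(5, -1)), Mul(-1, -63))) = Mul(Rational(-1, 8), Add(Mul(-6, Rational(1, 5)), 63)) = Mul(Rational(-1, 8), Add(Rational(-6, 5), 63)) = Mul(Rational(-1, 8), Rational(309, 5)) = Rational(-309, 40) ≈ -7.7250)
o = Rational(-1574, 1393) (o = Mul(17314, Pow(-15323, -1)) = Mul(17314, Rational(-1, 15323)) = Rational(-1574, 1393) ≈ -1.1299)
Add(Add(o, -8460), Mul(N, -34)) = Add(Add(Rational(-1574, 1393), -8460), Mul(Rational(-309, 40), -34)) = Add(Rational(-11786354, 1393), Rational(5253, 20)) = Rational(-228409651, 27860)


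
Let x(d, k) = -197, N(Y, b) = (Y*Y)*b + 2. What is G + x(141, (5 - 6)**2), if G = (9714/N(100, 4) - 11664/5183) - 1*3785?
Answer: -137667625513/34555061 ≈ -3984.0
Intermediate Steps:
N(Y, b) = 2 + b*Y**2 (N(Y, b) = Y**2*b + 2 = b*Y**2 + 2 = 2 + b*Y**2)
G = -130860278496/34555061 (G = (9714/(2 + 4*100**2) - 11664/5183) - 1*3785 = (9714/(2 + 4*10000) - 11664*1/5183) - 3785 = (9714/(2 + 40000) - 11664/5183) - 3785 = (9714/40002 - 11664/5183) - 3785 = (9714*(1/40002) - 11664/5183) - 3785 = (1619/6667 - 11664/5183) - 3785 = -69372611/34555061 - 3785 = -130860278496/34555061 ≈ -3787.0)
G + x(141, (5 - 6)**2) = -130860278496/34555061 - 197 = -137667625513/34555061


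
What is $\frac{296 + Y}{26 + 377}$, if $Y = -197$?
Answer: $\frac{99}{403} \approx 0.24566$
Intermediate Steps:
$\frac{296 + Y}{26 + 377} = \frac{296 - 197}{26 + 377} = \frac{99}{403}$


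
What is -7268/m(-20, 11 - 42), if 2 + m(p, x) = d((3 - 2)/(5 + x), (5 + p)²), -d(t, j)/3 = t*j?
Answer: -188968/623 ≈ -303.32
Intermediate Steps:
d(t, j) = -3*j*t (d(t, j) = -3*t*j = -3*j*t)
m(p, x) = -2 - 3*(5 + p)²/(5 + x) (m(p, x) = -2 - 3*(5 + p)²*(3 - 2)/(5 + x) = -2 - 3*(5 + p)²*1/(5 + x) = -2 - 3*(5 + p)²/(5 + x))
-7268/m(-20, 11 - 42) = -7268*(5 + (11 - 42))/(-10 - 3*(5 - 20)² - 2*(11 - 42)) = -7268*(5 - 31)/(-10 - 3*(-15)² - 2*(-31)) = -7268*(-26/(-10 - 3*225 + 62)) = -7268*(-26/(-10 - 675 + 62)) = -7268/((-1/26*(-623))) = -7268/623/26 = -7268*26/623 = -188968/623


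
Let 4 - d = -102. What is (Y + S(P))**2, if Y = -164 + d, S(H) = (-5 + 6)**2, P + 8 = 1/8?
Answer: 3249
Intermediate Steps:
d = 106 (d = 4 - 1*(-102) = 4 + 102 = 106)
P = -63/8 (P = -8 + 1/8 = -63/8 ≈ -7.8750)
S(H) = 1 (S(H) = 1**2 = 1)
Y = -58 (Y = -164 + 106 = -58)
(Y + S(P))**2 = (-58 + 1)**2 = (-57)**2 = 3249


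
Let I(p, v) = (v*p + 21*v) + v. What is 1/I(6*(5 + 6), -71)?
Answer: -1/6248 ≈ -0.00016005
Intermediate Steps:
I(p, v) = 22*v + p*v (I(p, v) = (p*v + 21*v) + v = (21*v + p*v) + v = 22*v + p*v)
1/I(6*(5 + 6), -71) = 1/(-71*(22 + 6*(5 + 6))) = 1/(-71*(22 + 6*11)) = 1/(-71*(22 + 66)) = 1/(-71*88) = 1/(-6248) = -1/6248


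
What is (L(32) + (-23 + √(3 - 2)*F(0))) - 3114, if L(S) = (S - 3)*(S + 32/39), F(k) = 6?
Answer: -84989/39 ≈ -2179.2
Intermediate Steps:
L(S) = (-3 + S)*(32/39 + S) (L(S) = (-3 + S)*(S + 32*(1/39)) = (-3 + S)*(S + 32/39) = (-3 + S)*(32/39 + S))
(L(32) + (-23 + √(3 - 2)*F(0))) - 3114 = ((-32/13 + 32² - 85/39*32) + (-23 + √(3 - 2)*6)) - 3114 = ((-32/13 + 1024 - 2720/39) + (-23 + √1*6)) - 3114 = (37120/39 + (-23 + 1*6)) - 3114 = (37120/39 + (-23 + 6)) - 3114 = (37120/39 - 17) - 3114 = 36457/39 - 3114 = -84989/39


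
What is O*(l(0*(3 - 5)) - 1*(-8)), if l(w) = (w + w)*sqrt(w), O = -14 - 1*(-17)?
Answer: 24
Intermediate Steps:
O = 3 (O = -14 + 17 = 3)
l(w) = 2*w**(3/2) (l(w) = (2*w)*sqrt(w) = 2*w**(3/2))
O*(l(0*(3 - 5)) - 1*(-8)) = 3*(2*(0*(3 - 5))**(3/2) - 1*(-8)) = 3*(2*(0*(-2))**(3/2) + 8) = 3*(2*0**(3/2) + 8) = 3*(2*0 + 8) = 3*(0 + 8) = 3*8 = 24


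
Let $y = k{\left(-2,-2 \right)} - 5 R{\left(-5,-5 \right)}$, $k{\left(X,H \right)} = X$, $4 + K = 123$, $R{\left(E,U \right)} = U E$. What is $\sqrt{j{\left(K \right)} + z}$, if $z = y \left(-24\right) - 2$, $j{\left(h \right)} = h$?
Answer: $\sqrt{3165} \approx 56.258$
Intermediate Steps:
$R{\left(E,U \right)} = E U$
$K = 119$ ($K = -4 + 123 = 119$)
$y = -127$ ($y = -2 - 5 \left(\left(-5\right) \left(-5\right)\right) = -2 - 125 = -127$)
$z = 3046$ ($z = \left(-127\right) \left(-24\right) - 2 = 3048 - 2 = 3046$)
$\sqrt{j{\left(K \right)} + z} = \sqrt{119 + 3046} = \sqrt{3165}$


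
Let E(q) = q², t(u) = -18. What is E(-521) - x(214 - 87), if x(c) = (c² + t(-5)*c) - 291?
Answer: 257889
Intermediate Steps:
x(c) = -291 + c² - 18*c (x(c) = (c² - 18*c) - 291 = -291 + c² - 18*c)
E(-521) - x(214 - 87) = (-521)² - (-291 + (214 - 87)² - 18*(214 - 87)) = 271441 - (-291 + 127² - 18*127) = 271441 - (-291 + 16129 - 2286) = 271441 - 1*13552 = 271441 - 13552 = 257889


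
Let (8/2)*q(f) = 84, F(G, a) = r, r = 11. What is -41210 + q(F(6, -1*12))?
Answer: -41189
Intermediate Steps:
F(G, a) = 11
q(f) = 21 (q(f) = (1/4)*84 = 21)
-41210 + q(F(6, -1*12)) = -41210 + 21 = -41189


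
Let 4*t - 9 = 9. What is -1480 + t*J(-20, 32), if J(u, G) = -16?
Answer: -1552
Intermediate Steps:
t = 9/2 (t = 9/4 + (1/4)*9 = 9/4 + 9/4 = 9/2 ≈ 4.5000)
-1480 + t*J(-20, 32) = -1480 + (9/2)*(-16) = -1480 - 72 = -1552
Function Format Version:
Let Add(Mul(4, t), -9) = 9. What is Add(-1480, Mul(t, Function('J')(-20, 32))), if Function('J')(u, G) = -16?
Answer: -1552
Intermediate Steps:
t = Rational(9, 2) (t = Add(Rational(9, 4), Mul(Rational(1, 4), 9)) = Add(Rational(9, 4), Rational(9, 4)) = Rational(9, 2) ≈ 4.5000)
Add(-1480, Mul(t, Function('J')(-20, 32))) = Add(-1480, Mul(Rational(9, 2), -16)) = Add(-1480, -72) = -1552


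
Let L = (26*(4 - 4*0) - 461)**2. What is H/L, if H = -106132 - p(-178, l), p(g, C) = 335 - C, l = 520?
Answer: -105947/127449 ≈ -0.83129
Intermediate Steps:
H = -105947 (H = -106132 - (335 - 1*520) = -106132 - (335 - 520) = -106132 - 1*(-185) = -106132 + 185 = -105947)
L = 127449 (L = (26*(4 + 0) - 461)**2 = (26*4 - 461)**2 = (104 - 461)**2 = (-357)**2 = 127449)
H/L = -105947/127449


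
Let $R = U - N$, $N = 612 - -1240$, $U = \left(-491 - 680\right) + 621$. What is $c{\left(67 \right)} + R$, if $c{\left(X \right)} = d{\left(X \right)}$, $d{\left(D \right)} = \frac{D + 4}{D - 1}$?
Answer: $- \frac{158461}{66} \approx -2400.9$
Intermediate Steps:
$U = -550$ ($U = -1171 + 621 = -550$)
$d{\left(D \right)} = \frac{4 + D}{-1 + D}$
$N = 1852$ ($N = 612 + 1240 = 1852$)
$c{\left(X \right)} = \frac{4 + X}{-1 + X}$
$R = -2402$ ($R = -550 - 1852 = -2402$)
$c{\left(67 \right)} + R = \frac{4 + 67}{-1 + 67} - 2402 = \frac{1}{66} \cdot 71 - 2402 = \frac{71}{66} - 2402 = - \frac{158461}{66}$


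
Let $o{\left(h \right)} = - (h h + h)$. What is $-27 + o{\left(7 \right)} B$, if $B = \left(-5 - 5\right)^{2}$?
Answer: $-5627$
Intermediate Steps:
$o{\left(h \right)} = - h - h^{2}$ ($o{\left(h \right)} = - (h^{2} + h) = - (h + h^{2}) = - h - h^{2}$)
$B = 100$ ($B = \left(-10\right)^{2} = 100$)
$-27 + o{\left(7 \right)} B = -27 + \left(-1\right) 7 \left(1 + 7\right) 100 = -27 + \left(-1\right) 7 \cdot 8 \cdot 100 = -27 - 5600 = -5627$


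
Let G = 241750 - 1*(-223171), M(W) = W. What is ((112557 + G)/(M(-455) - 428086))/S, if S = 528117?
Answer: -577478/226319787297 ≈ -2.5516e-6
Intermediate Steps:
G = 464921 (G = 241750 + 223171 = 464921)
((112557 + G)/(M(-455) - 428086))/S = ((112557 + 464921)/(-455 - 428086))/528117 = (577478/(-428541))*(1/528117) = (577478*(-1/428541))*(1/528117) = -577478/428541*1/528117 = -577478/226319787297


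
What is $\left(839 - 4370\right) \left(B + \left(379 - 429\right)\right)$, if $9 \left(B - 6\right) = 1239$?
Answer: $-330737$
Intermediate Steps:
$B = \frac{431}{3}$ ($B = 6 + \frac{1}{9} \cdot 1239 = 6 + \frac{413}{3} = \frac{431}{3} \approx 143.67$)
$\left(839 - 4370\right) \left(B + \left(379 - 429\right)\right) = \left(839 - 4370\right) \left(\frac{431}{3} + \left(379 - 429\right)\right) = - 3531 \left(\frac{431}{3} - 50\right) = \left(-3531\right) \frac{281}{3} = -330737$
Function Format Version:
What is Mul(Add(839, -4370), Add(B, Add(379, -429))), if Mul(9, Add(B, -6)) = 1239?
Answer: -330737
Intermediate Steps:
B = Rational(431, 3) (B = Add(6, Mul(Rational(1, 9), 1239)) = Add(6, Rational(413, 3)) = Rational(431, 3) ≈ 143.67)
Mul(Add(839, -4370), Add(B, Add(379, -429))) = Mul(Add(839, -4370), Add(Rational(431, 3), Add(379, -429))) = Mul(-3531, Add(Rational(431, 3), -50)) = Mul(-3531, Rational(281, 3)) = -330737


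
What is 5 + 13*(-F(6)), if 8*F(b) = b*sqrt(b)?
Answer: 5 - 39*sqrt(6)/4 ≈ -18.883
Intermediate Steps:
F(b) = b**(3/2)/8 (F(b) = (b*sqrt(b))/8 = b**(3/2)/8)
5 + 13*(-F(6)) = 5 + 13*(-6**(3/2)/8) = 5 + 13*(-6*sqrt(6)/8) = 5 + 13*(-3*sqrt(6)/4) = 5 - 39*sqrt(6)/4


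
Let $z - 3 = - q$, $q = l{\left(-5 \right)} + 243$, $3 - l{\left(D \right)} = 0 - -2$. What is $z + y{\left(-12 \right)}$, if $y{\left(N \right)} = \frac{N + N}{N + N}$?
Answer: $-240$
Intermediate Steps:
$y{\left(N \right)} = 1$ ($y{\left(N \right)} = \frac{2 N}{2 N} = 2 N \frac{1}{2 N} = 1$)
$l{\left(D \right)} = 1$ ($l{\left(D \right)} = 3 - \left(0 - -2\right) = 3 - \left(0 + 2\right) = 3 - 2 = 1$)
$q = 244$ ($q = 1 + 243 = 244$)
$z = -241$ ($z = 3 - 244 = -241$)
$z + y{\left(-12 \right)} = -241 + 1 = -240$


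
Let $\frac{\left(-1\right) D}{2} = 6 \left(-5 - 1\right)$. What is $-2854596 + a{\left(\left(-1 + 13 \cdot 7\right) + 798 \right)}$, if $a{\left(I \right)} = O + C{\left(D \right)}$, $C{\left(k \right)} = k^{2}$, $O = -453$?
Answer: $-2849865$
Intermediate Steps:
$D = 72$ ($D = - 2 \cdot 6 \left(-5 - 1\right) = - 2 \cdot 6 \left(-6\right) = \left(-2\right) \left(-36\right) = 72$)
$a{\left(I \right)} = 4731$ ($a{\left(I \right)} = -453 + 72^{2} = -453 + 5184 = 4731$)
$-2854596 + a{\left(\left(-1 + 13 \cdot 7\right) + 798 \right)} = -2854596 + 4731 = -2849865$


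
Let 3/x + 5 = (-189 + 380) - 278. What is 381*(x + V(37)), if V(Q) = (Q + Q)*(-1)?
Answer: -2594991/92 ≈ -28206.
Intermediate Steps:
V(Q) = -2*Q (V(Q) = (2*Q)*(-1) = -2*Q)
x = -3/92 (x = 3/(-5 + ((-189 + 380) - 278)) = 3/(-5 + (191 - 278)) = 3/(-5 - 87) = 3/(-92) = 3*(-1/92) = -3/92 ≈ -0.032609)
381*(x + V(37)) = 381*(-3/92 - 2*37) = 381*(-3/92 - 74) = 381*(-6811/92) = -2594991/92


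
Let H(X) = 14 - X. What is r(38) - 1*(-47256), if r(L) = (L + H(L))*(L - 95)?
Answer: 46458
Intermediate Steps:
r(L) = -1330 + 14*L (r(L) = (L + (14 - L))*(L - 95) = 14*(-95 + L) = -1330 + 14*L)
r(38) - 1*(-47256) = (-1330 + 14*38) - 1*(-47256) = (-1330 + 532) + 47256 = -798 + 47256 = 46458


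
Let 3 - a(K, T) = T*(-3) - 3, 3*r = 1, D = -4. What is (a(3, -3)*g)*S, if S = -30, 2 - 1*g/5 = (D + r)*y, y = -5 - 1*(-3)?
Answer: -2400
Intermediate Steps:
r = ⅓ (r = (⅓)*1 = ⅓ ≈ 0.33333)
y = -2 (y = -5 + 3 = -2)
a(K, T) = 6 + 3*T (a(K, T) = 3 - (T*(-3) - 3) = 3 - (-3*T - 3) = 3 - (-3 - 3*T) = 3 + (3 + 3*T) = 6 + 3*T)
g = -80/3 (g = 10 - 5*(-4 + ⅓)*(-2) = 10 - (-55)*(-2)/3 = 10 - 5*22/3 = 10 - 110/3 = -80/3 ≈ -26.667)
(a(3, -3)*g)*S = ((6 + 3*(-3))*(-80/3))*(-30) = ((6 - 9)*(-80/3))*(-30) = -3*(-80/3)*(-30) = 80*(-30) = -2400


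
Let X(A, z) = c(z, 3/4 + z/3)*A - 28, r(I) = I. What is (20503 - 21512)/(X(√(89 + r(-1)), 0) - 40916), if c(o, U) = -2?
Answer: 2582031/104775674 - 1009*√22/419102696 ≈ 0.024632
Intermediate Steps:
X(A, z) = -28 - 2*A (X(A, z) = -2*A - 28 = -28 - 2*A)
(20503 - 21512)/(X(√(89 + r(-1)), 0) - 40916) = (20503 - 21512)/((-28 - 2*√(89 - 1)) - 40916) = -1009/((-28 - 4*√22) - 40916) = -1009/(-40944 - 4*√22)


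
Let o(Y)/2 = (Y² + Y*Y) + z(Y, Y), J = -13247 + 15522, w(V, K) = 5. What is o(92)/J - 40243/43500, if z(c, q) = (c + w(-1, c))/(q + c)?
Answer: 317682679/22761375 ≈ 13.957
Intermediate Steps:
z(c, q) = (5 + c)/(c + q) (z(c, q) = (c + 5)/(q + c) = (5 + c)/(c + q))
J = 2275
o(Y) = 4*Y² + (5 + Y)/Y (o(Y) = 2*((Y² + Y*Y) + (5 + Y)/(Y + Y)) = 2*((Y² + Y²) + (5 + Y)/((2*Y))) = 2*(2*Y² + (1/(2*Y))*(5 + Y)) = 2*(2*Y² + (5 + Y)/(2*Y)) = 4*Y² + (5 + Y)/Y)
o(92)/J - 40243/43500 = ((5 + 92 + 4*92³)/92)/2275 - 40243/43500 = ((5 + 92 + 4*778688)/92)*(1/2275) - 40243*1/43500 = ((5 + 92 + 3114752)/92)*(1/2275) - 40243/43500 = ((1/92)*3114849)*(1/2275) - 40243/43500 = (3114849/92)*(1/2275) - 40243/43500 = 3114849/209300 - 40243/43500 = 317682679/22761375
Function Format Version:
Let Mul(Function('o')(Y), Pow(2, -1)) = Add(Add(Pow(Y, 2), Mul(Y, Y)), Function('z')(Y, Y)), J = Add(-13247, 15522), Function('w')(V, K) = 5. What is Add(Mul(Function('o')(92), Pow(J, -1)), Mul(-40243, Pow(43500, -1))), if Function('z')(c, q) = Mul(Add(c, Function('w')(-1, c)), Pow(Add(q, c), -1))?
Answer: Rational(317682679, 22761375) ≈ 13.957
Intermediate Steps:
Function('z')(c, q) = Mul(Pow(Add(c, q), -1), Add(5, c)) (Function('z')(c, q) = Mul(Add(c, 5), Pow(Add(q, c), -1)) = Mul(Add(5, c), Pow(Add(c, q), -1)) = Mul(Pow(Add(c, q), -1), Add(5, c)))
J = 2275
Function('o')(Y) = Add(Mul(4, Pow(Y, 2)), Mul(Pow(Y, -1), Add(5, Y))) (Function('o')(Y) = Mul(2, Add(Add(Pow(Y, 2), Mul(Y, Y)), Mul(Pow(Add(Y, Y), -1), Add(5, Y)))) = Mul(2, Add(Add(Pow(Y, 2), Pow(Y, 2)), Mul(Pow(Mul(2, Y), -1), Add(5, Y)))) = Mul(2, Add(Mul(2, Pow(Y, 2)), Mul(Mul(Rational(1, 2), Pow(Y, -1)), Add(5, Y)))) = Mul(2, Add(Mul(2, Pow(Y, 2)), Mul(Rational(1, 2), Pow(Y, -1), Add(5, Y)))) = Add(Mul(4, Pow(Y, 2)), Mul(Pow(Y, -1), Add(5, Y))))
Add(Mul(Function('o')(92), Pow(J, -1)), Mul(-40243, Pow(43500, -1))) = Add(Mul(Mul(Pow(92, -1), Add(5, 92, Mul(4, Pow(92, 3)))), Pow(2275, -1)), Mul(-40243, Pow(43500, -1))) = Add(Mul(Mul(Rational(1, 92), Add(5, 92, Mul(4, 778688))), Rational(1, 2275)), Mul(-40243, Rational(1, 43500))) = Add(Mul(Mul(Rational(1, 92), Add(5, 92, 3114752)), Rational(1, 2275)), Rational(-40243, 43500)) = Add(Mul(Mul(Rational(1, 92), 3114849), Rational(1, 2275)), Rational(-40243, 43500)) = Add(Mul(Rational(3114849, 92), Rational(1, 2275)), Rational(-40243, 43500)) = Add(Rational(3114849, 209300), Rational(-40243, 43500)) = Rational(317682679, 22761375)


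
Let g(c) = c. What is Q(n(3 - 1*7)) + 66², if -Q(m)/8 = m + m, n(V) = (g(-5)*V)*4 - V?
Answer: 3012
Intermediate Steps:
n(V) = -21*V (n(V) = -5*V*4 - V = -20*V - V = -21*V)
Q(m) = -16*m (Q(m) = -8*(m + m) = -16*m)
Q(n(3 - 1*7)) + 66² = -(-336)*(3 - 1*7) + 66² = -(-336)*(3 - 7) + 4356 = -(-336)*(-4) + 4356 = -16*84 + 4356 = -1344 + 4356 = 3012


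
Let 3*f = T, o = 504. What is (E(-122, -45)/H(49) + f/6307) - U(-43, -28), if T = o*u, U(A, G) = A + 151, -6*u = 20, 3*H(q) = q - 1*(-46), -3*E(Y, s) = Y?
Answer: -9141938/85595 ≈ -106.80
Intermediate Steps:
E(Y, s) = -Y/3
H(q) = 46/3 + q/3 (H(q) = (q - 1*(-46))/3 = (q + 46)/3 = (46 + q)/3 = 46/3 + q/3)
u = -10/3 (u = -⅙*20 = -10/3 ≈ -3.3333)
U(A, G) = 151 + A
T = -1680 (T = 504*(-10/3) = -1680)
f = -560 (f = (⅓)*(-1680) = -560)
(E(-122, -45)/H(49) + f/6307) - U(-43, -28) = ((-⅓*(-122))/(46/3 + (⅓)*49) - 560/6307) - (151 - 43) = (122/(3*(46/3 + 49/3)) - 560*1/6307) - 1*108 = (122/(3*(95/3)) - 80/901) - 108 = ((122/3)*(3/95) - 80/901) - 108 = (122/95 - 80/901) - 108 = 102322/85595 - 108 = -9141938/85595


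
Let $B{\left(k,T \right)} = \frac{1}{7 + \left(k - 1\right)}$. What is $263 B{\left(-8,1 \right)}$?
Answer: $- \frac{263}{2} \approx -131.5$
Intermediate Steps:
$B{\left(k,T \right)} = \frac{1}{6 + k}$ ($B{\left(k,T \right)} = \frac{1}{7 + \left(-1 + k\right)} = \frac{1}{6 + k}$)
$263 B{\left(-8,1 \right)} = \frac{263}{6 - 8} = \frac{263}{-2} = 263 \left(- \frac{1}{2}\right) = - \frac{263}{2}$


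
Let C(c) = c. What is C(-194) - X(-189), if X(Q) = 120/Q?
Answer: -12182/63 ≈ -193.36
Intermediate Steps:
C(-194) - X(-189) = -194 - 120/(-189) = -194 - 120*(-1)/189 = -194 - 1*(-40/63) = -194 + 40/63 = -12182/63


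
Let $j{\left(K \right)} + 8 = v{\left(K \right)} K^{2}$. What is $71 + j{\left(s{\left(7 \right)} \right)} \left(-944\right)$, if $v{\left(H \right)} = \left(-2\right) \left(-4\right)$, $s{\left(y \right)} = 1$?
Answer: $71$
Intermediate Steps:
$v{\left(H \right)} = 8$
$j{\left(K \right)} = -8 + 8 K^{2}$
$71 + j{\left(s{\left(7 \right)} \right)} \left(-944\right) = 71 + \left(-8 + 8 \cdot 1^{2}\right) \left(-944\right) = 71 + \left(-8 + 8 \cdot 1\right) \left(-944\right) = 71 + \left(-8 + 8\right) \left(-944\right) = 71 + 0 \left(-944\right) = 71 + 0 = 71$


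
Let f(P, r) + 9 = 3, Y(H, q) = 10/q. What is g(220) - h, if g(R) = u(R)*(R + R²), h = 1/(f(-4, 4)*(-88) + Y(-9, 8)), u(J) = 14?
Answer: 1440999556/2117 ≈ 6.8068e+5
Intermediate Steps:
f(P, r) = -6 (f(P, r) = -9 + 3 = -6)
h = 4/2117 (h = 1/(-6*(-88) + 10/8) = 1/(528 + 10*(⅛)) = 1/(528 + 5/4) = 1/(2117/4) = 4/2117 ≈ 0.0018895)
g(R) = 14*R + 14*R² (g(R) = 14*(R + R²) = 14*R + 14*R²)
g(220) - h = 14*220*(1 + 220) - 1*4/2117 = 14*220*221 - 4/2117 = 680680 - 4/2117 = 1440999556/2117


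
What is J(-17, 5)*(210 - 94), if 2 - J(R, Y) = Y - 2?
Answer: -116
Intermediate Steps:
J(R, Y) = 4 - Y (J(R, Y) = 2 - (Y - 2) = 2 - (-2 + Y) = 2 + (2 - Y) = 4 - Y)
J(-17, 5)*(210 - 94) = (4 - 1*5)*(210 - 94) = (4 - 5)*116 = -1*116 = -116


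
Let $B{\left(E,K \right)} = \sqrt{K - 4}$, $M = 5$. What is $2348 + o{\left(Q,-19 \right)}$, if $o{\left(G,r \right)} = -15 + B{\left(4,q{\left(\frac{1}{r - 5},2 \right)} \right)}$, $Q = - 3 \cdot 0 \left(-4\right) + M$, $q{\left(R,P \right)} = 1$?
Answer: $2333 + i \sqrt{3} \approx 2333.0 + 1.732 i$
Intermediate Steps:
$B{\left(E,K \right)} = \sqrt{-4 + K}$
$Q = 5$ ($Q = - 3 \cdot 0 \left(-4\right) + 5 = \left(-3\right) 0 + 5 = 0 + 5 = 5$)
$o{\left(G,r \right)} = -15 + i \sqrt{3}$ ($o{\left(G,r \right)} = -15 + \sqrt{-4 + 1} = -15 + \sqrt{-3} = -15 + i \sqrt{3}$)
$2348 + o{\left(Q,-19 \right)} = 2348 - \left(15 - i \sqrt{3}\right) = 2333 + i \sqrt{3}$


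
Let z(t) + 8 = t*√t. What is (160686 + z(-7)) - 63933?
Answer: 96745 - 7*I*√7 ≈ 96745.0 - 18.52*I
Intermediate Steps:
z(t) = -8 + t^(3/2) (z(t) = -8 + t*√t = -8 + t^(3/2))
(160686 + z(-7)) - 63933 = (160686 + (-8 + (-7)^(3/2))) - 63933 = (160686 + (-8 - 7*I*√7)) - 63933 = (160678 - 7*I*√7) - 63933 = 96745 - 7*I*√7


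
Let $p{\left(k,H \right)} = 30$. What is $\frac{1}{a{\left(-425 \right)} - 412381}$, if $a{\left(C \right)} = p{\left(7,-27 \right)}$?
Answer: $- \frac{1}{412351} \approx -2.4251 \cdot 10^{-6}$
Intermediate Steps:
$a{\left(C \right)} = 30$
$\frac{1}{a{\left(-425 \right)} - 412381} = \frac{1}{30 - 412381} = \frac{1}{-412351} = - \frac{1}{412351}$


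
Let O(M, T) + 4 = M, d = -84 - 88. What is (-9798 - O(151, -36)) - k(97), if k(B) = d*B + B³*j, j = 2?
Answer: -1818607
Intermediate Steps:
d = -172
O(M, T) = -4 + M
k(B) = -172*B + 2*B³ (k(B) = -172*B + B³*2 = -172*B + 2*B³)
(-9798 - O(151, -36)) - k(97) = (-9798 - (-4 + 151)) - 2*97*(-86 + 97²) = (-9798 - 1*147) - 2*97*(-86 + 9409) = (-9798 - 147) - 2*97*9323 = -9945 - 1*1808662 = -9945 - 1808662 = -1818607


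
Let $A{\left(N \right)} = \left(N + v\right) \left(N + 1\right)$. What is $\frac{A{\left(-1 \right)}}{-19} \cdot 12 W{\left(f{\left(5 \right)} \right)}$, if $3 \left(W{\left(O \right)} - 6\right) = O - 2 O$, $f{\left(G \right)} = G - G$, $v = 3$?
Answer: $0$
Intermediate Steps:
$A{\left(N \right)} = \left(1 + N\right) \left(3 + N\right)$ ($A{\left(N \right)} = \left(N + 3\right) \left(N + 1\right) = \left(3 + N\right) \left(1 + N\right) = \left(1 + N\right) \left(3 + N\right)$)
$f{\left(G \right)} = 0$
$W{\left(O \right)} = 6 - \frac{O}{3}$ ($W{\left(O \right)} = 6 + \frac{O - 2 O}{3} = 6 + \frac{\left(-1\right) O}{3} = 6 - \frac{O}{3}$)
$\frac{A{\left(-1 \right)}}{-19} \cdot 12 W{\left(f{\left(5 \right)} \right)} = \frac{3 + \left(-1\right)^{2} + 4 \left(-1\right)}{-19} \cdot 12 \left(6 - 0\right) = \left(3 + 1 - 4\right) \left(- \frac{1}{19}\right) 12 \left(6 + 0\right) = 0 \left(- \frac{1}{19}\right) 12 \cdot 6 = 0 \cdot 12 \cdot 6 = 0 \cdot 6 = 0$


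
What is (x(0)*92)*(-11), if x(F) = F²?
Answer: 0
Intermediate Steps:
(x(0)*92)*(-11) = (0²*92)*(-11) = (0*92)*(-11) = 0*(-11) = 0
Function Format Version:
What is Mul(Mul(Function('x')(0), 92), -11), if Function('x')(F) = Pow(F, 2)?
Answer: 0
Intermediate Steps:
Mul(Mul(Function('x')(0), 92), -11) = Mul(Mul(Pow(0, 2), 92), -11) = Mul(Mul(0, 92), -11) = Mul(0, -11) = 0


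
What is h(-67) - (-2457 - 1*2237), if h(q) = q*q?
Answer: 9183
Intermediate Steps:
h(q) = q²
h(-67) - (-2457 - 1*2237) = (-67)² - (-2457 - 1*2237) = 4489 - (-2457 - 2237) = 4489 - 1*(-4694) = 4489 + 4694 = 9183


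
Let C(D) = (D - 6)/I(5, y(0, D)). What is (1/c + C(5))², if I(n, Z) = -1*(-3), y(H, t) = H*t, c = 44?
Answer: 1681/17424 ≈ 0.096476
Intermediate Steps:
I(n, Z) = 3
C(D) = -2 + D/3 (C(D) = (D - 6)/3 = (-6 + D)*(⅓) = -2 + D/3)
(1/c + C(5))² = (1/44 + (-2 + (⅓)*5))² = (1/44 + (-2 + 5/3))² = (1/44 - ⅓)² = (-41/132)² = 1681/17424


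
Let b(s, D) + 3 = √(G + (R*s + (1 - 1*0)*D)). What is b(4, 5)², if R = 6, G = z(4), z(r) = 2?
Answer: (3 - √31)² ≈ 6.5934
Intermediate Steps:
G = 2
b(s, D) = -3 + √(2 + D + 6*s) (b(s, D) = -3 + √(2 + (6*s + (1 - 1*0)*D)) = -3 + √(2 + (6*s + (1 + 0)*D)) = -3 + √(2 + (6*s + 1*D)) = -3 + √(2 + (6*s + D)) = -3 + √(2 + (D + 6*s)) = -3 + √(2 + D + 6*s))
b(4, 5)² = (-3 + √(2 + 5 + 6*4))² = (-3 + √(2 + 5 + 24))² = (-3 + √31)²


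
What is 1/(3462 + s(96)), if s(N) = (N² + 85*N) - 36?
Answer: 1/20802 ≈ 4.8072e-5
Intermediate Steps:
s(N) = -36 + N² + 85*N
1/(3462 + s(96)) = 1/(3462 + (-36 + 96² + 85*96)) = 1/(3462 + (-36 + 9216 + 8160)) = 1/(3462 + 17340) = 1/20802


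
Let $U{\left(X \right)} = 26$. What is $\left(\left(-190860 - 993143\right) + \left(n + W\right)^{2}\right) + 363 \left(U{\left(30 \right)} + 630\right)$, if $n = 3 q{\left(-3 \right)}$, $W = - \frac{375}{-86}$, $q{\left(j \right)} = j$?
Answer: $- \frac{6995532299}{7396} \approx -9.4585 \cdot 10^{5}$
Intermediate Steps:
$W = \frac{375}{86}$ ($W = \left(-375\right) \left(- \frac{1}{86}\right) = \frac{375}{86} \approx 4.3605$)
$n = -9$ ($n = 3 \left(-3\right) = -9$)
$\left(\left(-190860 - 993143\right) + \left(n + W\right)^{2}\right) + 363 \left(U{\left(30 \right)} + 630\right) = \left(\left(-190860 - 993143\right) + \left(-9 + \frac{375}{86}\right)^{2}\right) + 363 \left(26 + 630\right) = \left(\left(-190860 - 993143\right) + \left(- \frac{399}{86}\right)^{2}\right) + 363 \cdot 656 = \left(-1184003 + \frac{159201}{7396}\right) + 238128 = - \frac{8756726987}{7396} + 238128 = - \frac{6995532299}{7396}$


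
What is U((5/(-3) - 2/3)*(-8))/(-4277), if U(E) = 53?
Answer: -53/4277 ≈ -0.012392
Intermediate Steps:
U((5/(-3) - 2/3)*(-8))/(-4277) = 53/(-4277) = 53*(-1/4277) = -53/4277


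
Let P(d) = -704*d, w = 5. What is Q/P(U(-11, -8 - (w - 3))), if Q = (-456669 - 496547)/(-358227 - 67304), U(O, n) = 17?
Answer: -1354/7234027 ≈ -0.00018717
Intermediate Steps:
Q = 953216/425531 (Q = -953216/(-425531) = -953216*(-1/425531) = 953216/425531 ≈ 2.2401)
Q/P(U(-11, -8 - (w - 3))) = 953216/(425531*((-704*17))) = (953216/425531)/(-11968) = (953216/425531)*(-1/11968) = -1354/7234027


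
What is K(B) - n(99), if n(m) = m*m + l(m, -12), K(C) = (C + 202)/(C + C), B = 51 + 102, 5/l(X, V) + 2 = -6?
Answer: -11994239/1224 ≈ -9799.2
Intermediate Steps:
l(X, V) = -5/8 (l(X, V) = 5/(-2 - 6) = 5/(-8) = 5*(-1/8) = -5/8)
B = 153
K(C) = (202 + C)/(2*C) (K(C) = (202 + C)/((2*C)) = (202 + C)*(1/(2*C)) = (202 + C)/(2*C))
n(m) = -5/8 + m**2 (n(m) = m*m - 5/8 = m**2 - 5/8 = -5/8 + m**2)
K(B) - n(99) = (1/2)*(202 + 153)/153 - (-5/8 + 99**2) = (1/2)*(1/153)*355 - (-5/8 + 9801) = 355/306 - 1*78403/8 = 355/306 - 78403/8 = -11994239/1224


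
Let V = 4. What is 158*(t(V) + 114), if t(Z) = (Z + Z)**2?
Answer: 28124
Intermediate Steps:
t(Z) = 4*Z**2 (t(Z) = (2*Z)**2 = 4*Z**2)
158*(t(V) + 114) = 158*(4*4**2 + 114) = 158*(4*16 + 114) = 158*(64 + 114) = 158*178 = 28124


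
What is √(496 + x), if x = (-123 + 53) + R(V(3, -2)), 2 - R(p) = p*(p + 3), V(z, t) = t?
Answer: √430 ≈ 20.736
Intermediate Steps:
R(p) = 2 - p*(3 + p) (R(p) = 2 - p*(p + 3) = 2 - p*(3 + p))
x = -66 (x = (-123 + 53) + (2 - 1*(-2)² - 3*(-2)) = -70 + (2 - 1*4 + 6) = -70 + (2 - 4 + 6) = -70 + 4 = -66)
√(496 + x) = √(496 - 66) = √430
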